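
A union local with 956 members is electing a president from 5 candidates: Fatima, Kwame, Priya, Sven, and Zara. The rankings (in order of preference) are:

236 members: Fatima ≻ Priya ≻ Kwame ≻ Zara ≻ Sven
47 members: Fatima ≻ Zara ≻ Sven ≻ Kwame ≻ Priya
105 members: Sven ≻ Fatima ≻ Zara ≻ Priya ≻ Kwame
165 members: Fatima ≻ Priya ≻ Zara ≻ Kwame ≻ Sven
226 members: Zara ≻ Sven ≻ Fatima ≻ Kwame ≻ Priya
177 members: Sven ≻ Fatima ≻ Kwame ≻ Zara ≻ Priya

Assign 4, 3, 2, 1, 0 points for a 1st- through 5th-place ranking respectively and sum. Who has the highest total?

Fatima

Fatima: 236·4 + 47·4 + 105·3 + 165·4 + 226·2 + 177·3 = 3090
Kwame: 236·2 + 47·1 + 105·0 + 165·1 + 226·1 + 177·2 = 1264
Priya: 236·3 + 47·0 + 105·1 + 165·3 + 226·0 + 177·0 = 1308
Sven: 236·0 + 47·2 + 105·4 + 165·0 + 226·3 + 177·4 = 1900
Zara: 236·1 + 47·3 + 105·2 + 165·2 + 226·4 + 177·1 = 1998
Fatima has the highest Borda score (3090).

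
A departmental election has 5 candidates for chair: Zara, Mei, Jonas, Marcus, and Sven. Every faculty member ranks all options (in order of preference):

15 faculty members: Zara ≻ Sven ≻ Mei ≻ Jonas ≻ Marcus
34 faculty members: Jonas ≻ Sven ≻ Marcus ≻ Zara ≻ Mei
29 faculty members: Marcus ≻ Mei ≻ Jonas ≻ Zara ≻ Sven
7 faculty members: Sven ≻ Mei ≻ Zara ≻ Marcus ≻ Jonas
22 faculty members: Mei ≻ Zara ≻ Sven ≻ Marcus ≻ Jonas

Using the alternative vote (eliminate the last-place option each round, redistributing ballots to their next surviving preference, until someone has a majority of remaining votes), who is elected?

Round 1: Zara 15, Mei 22, Jonas 34, Marcus 29, Sven 7. Eliminate Sven.
Round 2: Zara 15, Mei 29, Jonas 34, Marcus 29. Eliminate Zara.
Round 3: Mei 44, Jonas 34, Marcus 29. Eliminate Marcus.
Round 4: Mei 73, Jonas 34. Mei has a majority.

Mei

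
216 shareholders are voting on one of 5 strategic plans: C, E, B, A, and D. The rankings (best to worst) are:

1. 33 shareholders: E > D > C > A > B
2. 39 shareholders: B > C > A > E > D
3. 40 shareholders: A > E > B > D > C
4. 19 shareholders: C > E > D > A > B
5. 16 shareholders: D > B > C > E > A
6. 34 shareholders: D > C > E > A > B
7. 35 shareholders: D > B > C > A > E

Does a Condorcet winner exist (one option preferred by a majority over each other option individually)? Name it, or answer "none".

none

Checking pairwise contests:
B beats C 130–86.
C beats E 143–73.
E beats B 126–90.
C beats A 176–40.
E beats D 131–85.
Every option loses at least one head-to-head, so there is no Condorcet winner.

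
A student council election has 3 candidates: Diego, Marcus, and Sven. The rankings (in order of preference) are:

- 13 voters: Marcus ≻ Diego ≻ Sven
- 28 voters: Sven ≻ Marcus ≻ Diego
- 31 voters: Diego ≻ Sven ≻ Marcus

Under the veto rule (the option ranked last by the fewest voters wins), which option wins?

Sven

Last-place votes: Diego 28, Marcus 31, Sven 13.
Sven is ranked last by the fewest voters, so Sven wins.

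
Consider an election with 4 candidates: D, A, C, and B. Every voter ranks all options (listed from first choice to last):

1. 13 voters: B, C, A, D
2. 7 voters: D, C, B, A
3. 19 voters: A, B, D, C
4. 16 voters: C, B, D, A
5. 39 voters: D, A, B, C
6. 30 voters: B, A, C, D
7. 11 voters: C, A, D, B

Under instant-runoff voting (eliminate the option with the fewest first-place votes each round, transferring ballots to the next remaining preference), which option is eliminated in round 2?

C

Round 1: D 46, A 19, C 27, B 43. Eliminate A.
Round 2: D 46, C 27, B 62. Eliminate C.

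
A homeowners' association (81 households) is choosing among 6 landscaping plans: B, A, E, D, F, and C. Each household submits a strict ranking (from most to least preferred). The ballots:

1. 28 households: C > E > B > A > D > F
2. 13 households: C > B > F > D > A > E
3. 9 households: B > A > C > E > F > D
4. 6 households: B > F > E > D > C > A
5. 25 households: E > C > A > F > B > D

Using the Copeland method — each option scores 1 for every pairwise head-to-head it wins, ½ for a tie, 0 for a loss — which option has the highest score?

C

B: beats A, D, and F; loses to E and C → score 3.
A: beats D and F; loses to B, E, and C → score 2.
E: beats B, A, D, and F; loses to C → score 4.
D: loses to B, A, E, F, and C → score 0.
F: beats D; loses to B, A, E, and C → score 1.
C: beats B, A, E, D, and F → score 5.
C has the best pairwise record.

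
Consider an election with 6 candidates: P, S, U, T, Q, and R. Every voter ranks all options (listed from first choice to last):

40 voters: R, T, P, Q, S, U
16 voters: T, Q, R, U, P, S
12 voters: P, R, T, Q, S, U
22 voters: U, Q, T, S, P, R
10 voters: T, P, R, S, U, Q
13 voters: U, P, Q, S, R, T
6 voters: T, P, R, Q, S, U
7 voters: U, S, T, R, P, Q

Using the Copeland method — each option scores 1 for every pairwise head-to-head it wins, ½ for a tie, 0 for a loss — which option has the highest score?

P: beats S, U, and Q; ties R; loses to T → score 3.5.
S: beats U; loses to P, T, Q, and R → score 1.
U: loses to P, S, T, Q, and R → score 0.
T: beats P, S, U, and Q; loses to R → score 4.
Q: beats S and U; loses to P, T, and R → score 2.
R: beats S, U, T, and Q; ties P → score 4.5.
R has the best pairwise record.

R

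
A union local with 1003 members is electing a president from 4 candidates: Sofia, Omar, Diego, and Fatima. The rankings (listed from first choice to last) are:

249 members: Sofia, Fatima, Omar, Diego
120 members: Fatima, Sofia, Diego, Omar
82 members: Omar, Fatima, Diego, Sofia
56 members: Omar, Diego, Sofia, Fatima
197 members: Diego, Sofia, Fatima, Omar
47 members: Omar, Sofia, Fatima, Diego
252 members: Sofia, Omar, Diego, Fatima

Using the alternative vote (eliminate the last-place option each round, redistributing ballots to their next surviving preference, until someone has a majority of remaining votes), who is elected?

Round 1: Sofia 501, Omar 185, Diego 197, Fatima 120. Eliminate Fatima.
Round 2: Sofia 621, Omar 185, Diego 197. Sofia has a majority.

Sofia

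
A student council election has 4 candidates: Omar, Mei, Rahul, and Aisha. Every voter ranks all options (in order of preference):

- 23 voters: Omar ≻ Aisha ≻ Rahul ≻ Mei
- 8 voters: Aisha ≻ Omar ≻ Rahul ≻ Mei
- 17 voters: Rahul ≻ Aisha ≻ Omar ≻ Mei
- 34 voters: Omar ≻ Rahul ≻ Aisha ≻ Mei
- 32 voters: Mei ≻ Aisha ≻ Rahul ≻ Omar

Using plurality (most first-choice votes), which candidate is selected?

Omar

First-place votes: Omar 57, Mei 32, Rahul 17, Aisha 8.
Omar has the most first-place votes.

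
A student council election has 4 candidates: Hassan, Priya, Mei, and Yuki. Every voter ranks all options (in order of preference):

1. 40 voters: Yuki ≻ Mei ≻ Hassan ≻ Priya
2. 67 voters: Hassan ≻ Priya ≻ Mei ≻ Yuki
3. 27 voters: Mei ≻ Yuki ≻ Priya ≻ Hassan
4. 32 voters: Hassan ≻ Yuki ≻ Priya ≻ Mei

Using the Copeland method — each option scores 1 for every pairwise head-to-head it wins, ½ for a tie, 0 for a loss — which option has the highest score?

Hassan

Hassan: beats Priya, Mei, and Yuki → score 3.
Priya: beats Mei; loses to Hassan and Yuki → score 1.
Mei: beats Yuki; loses to Hassan and Priya → score 1.
Yuki: beats Priya; loses to Hassan and Mei → score 1.
Hassan has the best pairwise record.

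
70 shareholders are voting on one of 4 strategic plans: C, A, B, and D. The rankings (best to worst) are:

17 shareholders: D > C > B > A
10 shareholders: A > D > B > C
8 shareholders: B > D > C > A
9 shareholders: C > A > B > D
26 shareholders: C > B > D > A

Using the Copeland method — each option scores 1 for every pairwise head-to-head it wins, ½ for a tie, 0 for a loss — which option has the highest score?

C: beats A and B; ties D → score 2.5.
A: loses to C, B, and D → score 0.
B: beats A and D; loses to C → score 2.
D: beats A; ties C; loses to B → score 1.5.
C has the best pairwise record.

C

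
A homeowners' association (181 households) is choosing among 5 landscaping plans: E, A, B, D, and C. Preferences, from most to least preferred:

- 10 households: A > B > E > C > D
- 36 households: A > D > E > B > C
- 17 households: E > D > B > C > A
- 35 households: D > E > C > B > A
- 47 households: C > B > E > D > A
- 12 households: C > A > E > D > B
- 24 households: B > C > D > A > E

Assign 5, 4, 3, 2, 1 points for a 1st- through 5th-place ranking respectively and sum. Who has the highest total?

D

E: 10·3 + 36·3 + 17·5 + 35·4 + 47·3 + 12·3 + 24·1 = 564
A: 10·5 + 36·5 + 17·1 + 35·1 + 47·1 + 12·4 + 24·2 = 425
B: 10·4 + 36·2 + 17·3 + 35·2 + 47·4 + 12·1 + 24·5 = 553
D: 10·1 + 36·4 + 17·4 + 35·5 + 47·2 + 12·2 + 24·3 = 587
C: 10·2 + 36·1 + 17·2 + 35·3 + 47·5 + 12·5 + 24·4 = 586
D has the highest Borda score (587).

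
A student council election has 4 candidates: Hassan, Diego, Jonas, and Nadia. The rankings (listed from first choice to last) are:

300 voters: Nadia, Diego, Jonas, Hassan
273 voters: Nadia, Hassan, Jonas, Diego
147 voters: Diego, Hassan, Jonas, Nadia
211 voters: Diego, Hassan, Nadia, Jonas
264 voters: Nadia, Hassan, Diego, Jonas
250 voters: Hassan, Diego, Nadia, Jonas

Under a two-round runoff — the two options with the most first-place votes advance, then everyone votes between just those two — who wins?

Round 1 first-place votes: Hassan 250, Diego 358, Jonas 0, Nadia 837.
Nadia and Diego advance.
Runoff: Nadia is preferred to Diego by 837 voters; Diego by 608.
Nadia wins the runoff.

Nadia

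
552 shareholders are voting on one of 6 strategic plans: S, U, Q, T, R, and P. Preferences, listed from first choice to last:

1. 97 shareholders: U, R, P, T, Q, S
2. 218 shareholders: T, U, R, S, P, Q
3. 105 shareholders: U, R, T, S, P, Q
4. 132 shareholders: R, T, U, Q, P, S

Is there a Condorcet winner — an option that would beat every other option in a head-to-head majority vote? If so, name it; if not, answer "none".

none

Checking pairwise contests:
U beats S 552–0.
T beats U 350–202.
S beats Q 323–229.
R beats T 334–218.
U beats R 420–132.
S beats P 323–229.
Every option loses at least one head-to-head, so there is no Condorcet winner.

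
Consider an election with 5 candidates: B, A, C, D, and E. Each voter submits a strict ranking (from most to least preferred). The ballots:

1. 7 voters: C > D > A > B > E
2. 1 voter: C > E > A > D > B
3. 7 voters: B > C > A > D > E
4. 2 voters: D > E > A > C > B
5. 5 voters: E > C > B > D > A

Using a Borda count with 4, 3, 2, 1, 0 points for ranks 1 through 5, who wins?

C

B: 7·1 + 1·0 + 7·4 + 2·0 + 5·2 = 45
A: 7·2 + 1·2 + 7·2 + 2·2 + 5·0 = 34
C: 7·4 + 1·4 + 7·3 + 2·1 + 5·3 = 70
D: 7·3 + 1·1 + 7·1 + 2·4 + 5·1 = 42
E: 7·0 + 1·3 + 7·0 + 2·3 + 5·4 = 29
C has the highest Borda score (70).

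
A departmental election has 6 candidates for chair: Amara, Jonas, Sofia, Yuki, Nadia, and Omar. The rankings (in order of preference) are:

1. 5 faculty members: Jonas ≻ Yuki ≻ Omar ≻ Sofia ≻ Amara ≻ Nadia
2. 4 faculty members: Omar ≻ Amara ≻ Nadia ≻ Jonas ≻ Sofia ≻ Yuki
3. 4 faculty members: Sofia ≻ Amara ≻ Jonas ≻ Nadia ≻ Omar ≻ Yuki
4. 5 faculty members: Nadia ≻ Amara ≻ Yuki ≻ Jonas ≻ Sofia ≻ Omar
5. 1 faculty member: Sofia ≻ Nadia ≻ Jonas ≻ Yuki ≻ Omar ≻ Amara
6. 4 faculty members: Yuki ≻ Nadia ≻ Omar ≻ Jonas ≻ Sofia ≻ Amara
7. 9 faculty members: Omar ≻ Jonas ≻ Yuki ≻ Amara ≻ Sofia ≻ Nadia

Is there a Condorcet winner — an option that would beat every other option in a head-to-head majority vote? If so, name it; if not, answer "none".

Omar vs Amara: 23–9 for Omar.
Omar vs Jonas: 17–15 for Omar.
Omar vs Sofia: 22–10 for Omar.
Omar vs Yuki: 17–15 for Omar.
Omar vs Nadia: 18–14 for Omar.
Omar beats every other option head-to-head.

Omar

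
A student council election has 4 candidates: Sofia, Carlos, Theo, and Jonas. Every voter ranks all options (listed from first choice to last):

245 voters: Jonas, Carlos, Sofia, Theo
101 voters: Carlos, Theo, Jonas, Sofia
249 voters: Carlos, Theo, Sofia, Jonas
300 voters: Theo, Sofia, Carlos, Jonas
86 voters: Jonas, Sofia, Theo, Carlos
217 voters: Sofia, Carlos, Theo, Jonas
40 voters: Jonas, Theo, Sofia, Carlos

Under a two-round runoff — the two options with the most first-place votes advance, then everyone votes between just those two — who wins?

Round 1 first-place votes: Sofia 217, Carlos 350, Theo 300, Jonas 371.
Jonas and Carlos advance.
Runoff: Jonas is preferred to Carlos by 371 voters; Carlos by 867.
Carlos wins the runoff.

Carlos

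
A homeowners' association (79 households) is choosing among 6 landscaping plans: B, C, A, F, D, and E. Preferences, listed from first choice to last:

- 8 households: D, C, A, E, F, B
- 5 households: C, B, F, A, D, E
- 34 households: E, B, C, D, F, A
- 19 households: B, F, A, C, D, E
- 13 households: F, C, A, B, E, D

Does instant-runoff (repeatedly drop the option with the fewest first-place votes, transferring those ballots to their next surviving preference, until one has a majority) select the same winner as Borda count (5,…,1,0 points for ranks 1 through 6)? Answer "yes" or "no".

Instant-runoff — R1 B 19, C 5, A 0, F 13, D 8, E 34 (A out); R2 B 19, C 5, F 13, D 8, E 34 (C out); R3 B 24, F 13, D 8, E 34 (D out); R4 B 24, F 13, E 42 (E winner). Winner: E.
Borda — scores: B 277, C 249, A 130, F 198, D 132, E 199. Winner: B.
The two methods disagree.

no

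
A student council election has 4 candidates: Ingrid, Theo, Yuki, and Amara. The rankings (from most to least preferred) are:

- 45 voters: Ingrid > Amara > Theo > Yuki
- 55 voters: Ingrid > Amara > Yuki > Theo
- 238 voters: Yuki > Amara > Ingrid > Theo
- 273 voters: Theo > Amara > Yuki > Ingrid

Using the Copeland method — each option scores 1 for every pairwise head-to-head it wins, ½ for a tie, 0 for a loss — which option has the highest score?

Amara

Ingrid: beats Theo; loses to Yuki and Amara → score 1.
Theo: beats Yuki; loses to Ingrid and Amara → score 1.
Yuki: beats Ingrid; loses to Theo and Amara → score 1.
Amara: beats Ingrid, Theo, and Yuki → score 3.
Amara has the best pairwise record.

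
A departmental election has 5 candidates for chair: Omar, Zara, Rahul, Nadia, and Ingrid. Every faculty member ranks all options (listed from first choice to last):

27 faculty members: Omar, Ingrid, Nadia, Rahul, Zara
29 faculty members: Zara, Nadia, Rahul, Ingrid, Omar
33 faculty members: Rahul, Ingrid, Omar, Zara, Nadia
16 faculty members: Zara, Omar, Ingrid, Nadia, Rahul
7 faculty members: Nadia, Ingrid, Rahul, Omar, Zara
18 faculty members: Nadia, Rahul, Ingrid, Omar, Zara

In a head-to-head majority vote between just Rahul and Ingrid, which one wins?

Voters preferring Rahul to Ingrid: 80; preferring Ingrid to Rahul: 50.
Rahul wins the head-to-head.

Rahul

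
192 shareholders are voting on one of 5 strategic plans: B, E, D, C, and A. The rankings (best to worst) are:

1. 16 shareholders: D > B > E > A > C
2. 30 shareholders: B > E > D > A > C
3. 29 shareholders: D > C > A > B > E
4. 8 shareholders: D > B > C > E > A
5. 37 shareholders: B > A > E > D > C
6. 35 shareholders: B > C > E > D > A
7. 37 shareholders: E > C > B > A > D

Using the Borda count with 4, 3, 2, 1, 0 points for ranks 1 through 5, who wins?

B: 16·3 + 30·4 + 29·1 + 8·3 + 37·4 + 35·4 + 37·2 = 583
E: 16·2 + 30·3 + 29·0 + 8·1 + 37·2 + 35·2 + 37·4 = 422
D: 16·4 + 30·2 + 29·4 + 8·4 + 37·1 + 35·1 + 37·0 = 344
C: 16·0 + 30·0 + 29·3 + 8·2 + 37·0 + 35·3 + 37·3 = 319
A: 16·1 + 30·1 + 29·2 + 8·0 + 37·3 + 35·0 + 37·1 = 252
B has the highest Borda score (583).

B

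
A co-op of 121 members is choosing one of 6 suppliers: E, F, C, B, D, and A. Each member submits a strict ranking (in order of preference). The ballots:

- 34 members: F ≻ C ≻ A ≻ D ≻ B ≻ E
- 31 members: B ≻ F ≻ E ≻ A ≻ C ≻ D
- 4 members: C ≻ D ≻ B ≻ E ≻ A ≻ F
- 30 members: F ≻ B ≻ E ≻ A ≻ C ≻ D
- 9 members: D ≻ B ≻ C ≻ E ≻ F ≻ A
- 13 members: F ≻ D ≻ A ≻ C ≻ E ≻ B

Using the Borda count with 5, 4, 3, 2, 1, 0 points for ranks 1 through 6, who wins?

F

E: 34·0 + 31·3 + 4·2 + 30·3 + 9·2 + 13·1 = 222
F: 34·5 + 31·4 + 4·0 + 30·5 + 9·1 + 13·5 = 518
C: 34·4 + 31·1 + 4·5 + 30·1 + 9·3 + 13·2 = 270
B: 34·1 + 31·5 + 4·3 + 30·4 + 9·4 + 13·0 = 357
D: 34·2 + 31·0 + 4·4 + 30·0 + 9·5 + 13·4 = 181
A: 34·3 + 31·2 + 4·1 + 30·2 + 9·0 + 13·3 = 267
F has the highest Borda score (518).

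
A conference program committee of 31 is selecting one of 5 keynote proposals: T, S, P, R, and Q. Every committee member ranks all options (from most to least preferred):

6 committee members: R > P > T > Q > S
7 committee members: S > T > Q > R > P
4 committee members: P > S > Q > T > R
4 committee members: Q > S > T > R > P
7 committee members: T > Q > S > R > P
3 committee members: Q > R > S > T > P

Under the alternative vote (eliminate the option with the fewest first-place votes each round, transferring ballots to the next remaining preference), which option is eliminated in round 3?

Round 1: T 7, S 7, P 4, R 6, Q 7. Eliminate P.
Round 2: T 7, S 11, R 6, Q 7. Eliminate R.
Round 3: T 13, S 11, Q 7. Eliminate Q.

Q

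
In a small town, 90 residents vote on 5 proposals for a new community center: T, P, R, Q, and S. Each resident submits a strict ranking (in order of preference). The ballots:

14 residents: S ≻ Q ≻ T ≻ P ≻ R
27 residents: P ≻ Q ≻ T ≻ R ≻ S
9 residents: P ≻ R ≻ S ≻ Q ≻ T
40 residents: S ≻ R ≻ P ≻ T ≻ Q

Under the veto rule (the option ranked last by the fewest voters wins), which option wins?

P

Last-place votes: T 9, P 0, R 14, Q 40, S 27.
P is ranked last by the fewest voters, so P wins.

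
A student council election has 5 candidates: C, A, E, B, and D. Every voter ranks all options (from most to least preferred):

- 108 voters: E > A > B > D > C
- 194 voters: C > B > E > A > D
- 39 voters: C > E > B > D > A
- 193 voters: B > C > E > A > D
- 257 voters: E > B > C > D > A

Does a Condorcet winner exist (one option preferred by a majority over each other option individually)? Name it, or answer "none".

Checking pairwise contests:
B beats C 558–233.
C beats A 683–108.
C beats E 426–365.
E beats B 404–387.
C beats D 683–108.
Every option loses at least one head-to-head, so there is no Condorcet winner.

none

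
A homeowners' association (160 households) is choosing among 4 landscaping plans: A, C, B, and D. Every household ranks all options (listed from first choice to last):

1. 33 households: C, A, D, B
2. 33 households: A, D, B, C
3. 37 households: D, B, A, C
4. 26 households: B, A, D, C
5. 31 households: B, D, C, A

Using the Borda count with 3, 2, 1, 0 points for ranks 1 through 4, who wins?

D

A: 33·2 + 33·3 + 37·1 + 26·2 + 31·0 = 254
C: 33·3 + 33·0 + 37·0 + 26·0 + 31·1 = 130
B: 33·0 + 33·1 + 37·2 + 26·3 + 31·3 = 278
D: 33·1 + 33·2 + 37·3 + 26·1 + 31·2 = 298
D has the highest Borda score (298).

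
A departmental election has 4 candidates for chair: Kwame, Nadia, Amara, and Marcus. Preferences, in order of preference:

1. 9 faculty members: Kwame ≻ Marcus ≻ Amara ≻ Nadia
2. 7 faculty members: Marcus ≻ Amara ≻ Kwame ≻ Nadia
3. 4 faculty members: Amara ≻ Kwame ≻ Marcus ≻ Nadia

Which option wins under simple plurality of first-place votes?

Kwame

First-place votes: Kwame 9, Nadia 0, Amara 4, Marcus 7.
Kwame has the most first-place votes.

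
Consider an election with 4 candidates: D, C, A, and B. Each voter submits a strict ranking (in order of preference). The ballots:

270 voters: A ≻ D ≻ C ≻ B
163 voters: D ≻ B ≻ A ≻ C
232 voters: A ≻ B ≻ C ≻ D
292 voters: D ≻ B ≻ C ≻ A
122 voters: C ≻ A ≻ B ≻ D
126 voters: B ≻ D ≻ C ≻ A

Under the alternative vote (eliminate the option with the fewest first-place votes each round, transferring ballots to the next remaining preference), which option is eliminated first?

Round 1: D 455, C 122, A 502, B 126. Eliminate C.

C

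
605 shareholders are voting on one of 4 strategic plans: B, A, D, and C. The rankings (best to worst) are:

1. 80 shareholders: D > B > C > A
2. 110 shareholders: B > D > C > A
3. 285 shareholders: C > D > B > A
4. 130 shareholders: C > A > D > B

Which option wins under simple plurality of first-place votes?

First-place votes: B 110, A 0, D 80, C 415.
C has the most first-place votes.

C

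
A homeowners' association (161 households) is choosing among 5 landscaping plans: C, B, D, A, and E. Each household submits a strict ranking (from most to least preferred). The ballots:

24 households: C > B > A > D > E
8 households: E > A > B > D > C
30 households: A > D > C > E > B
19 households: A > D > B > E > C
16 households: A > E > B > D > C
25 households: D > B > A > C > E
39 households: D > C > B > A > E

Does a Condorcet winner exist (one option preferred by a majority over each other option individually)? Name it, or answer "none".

Checking pairwise contests:
D beats C 137–24.
C beats B 93–68.
A beats D 97–64.
B beats A 88–73.
C beats E 118–43.
Every option loses at least one head-to-head, so there is no Condorcet winner.

none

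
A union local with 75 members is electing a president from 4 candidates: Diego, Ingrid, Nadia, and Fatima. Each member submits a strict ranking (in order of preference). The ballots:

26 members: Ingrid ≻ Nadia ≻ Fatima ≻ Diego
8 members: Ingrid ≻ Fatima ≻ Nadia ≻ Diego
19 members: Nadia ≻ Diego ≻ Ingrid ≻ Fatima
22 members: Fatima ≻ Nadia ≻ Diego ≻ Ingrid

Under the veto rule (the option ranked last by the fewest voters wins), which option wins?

Last-place votes: Diego 34, Ingrid 22, Nadia 0, Fatima 19.
Nadia is ranked last by the fewest voters, so Nadia wins.

Nadia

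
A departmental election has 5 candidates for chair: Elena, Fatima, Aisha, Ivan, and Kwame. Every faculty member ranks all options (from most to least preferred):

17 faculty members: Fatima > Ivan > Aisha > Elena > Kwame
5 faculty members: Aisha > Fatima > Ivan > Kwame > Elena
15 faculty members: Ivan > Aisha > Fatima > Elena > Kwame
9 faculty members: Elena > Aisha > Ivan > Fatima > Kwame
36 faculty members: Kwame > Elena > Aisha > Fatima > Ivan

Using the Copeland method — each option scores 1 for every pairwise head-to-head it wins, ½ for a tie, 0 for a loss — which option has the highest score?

Elena: beats Fatima, Aisha, and Ivan; ties Kwame → score 3.5.
Fatima: beats Ivan and Kwame; loses to Elena and Aisha → score 2.
Aisha: beats Fatima, Ivan, and Kwame; loses to Elena → score 3.
Ivan: beats Kwame; loses to Elena, Fatima, and Aisha → score 1.
Kwame: ties Elena; loses to Fatima, Aisha, and Ivan → score 0.5.
Elena has the best pairwise record.

Elena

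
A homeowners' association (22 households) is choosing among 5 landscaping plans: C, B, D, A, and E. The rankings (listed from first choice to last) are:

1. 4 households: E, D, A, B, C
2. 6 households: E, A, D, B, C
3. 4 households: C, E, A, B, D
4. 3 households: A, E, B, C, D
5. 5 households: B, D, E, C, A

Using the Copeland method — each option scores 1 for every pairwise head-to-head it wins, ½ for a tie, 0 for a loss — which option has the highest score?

C: loses to B, D, A, and E → score 0.
B: beats C and D; loses to A and E → score 2.
D: beats C; loses to B, A, and E → score 1.
A: beats C, B, and D; loses to E → score 3.
E: beats C, B, D, and A → score 4.
E has the best pairwise record.

E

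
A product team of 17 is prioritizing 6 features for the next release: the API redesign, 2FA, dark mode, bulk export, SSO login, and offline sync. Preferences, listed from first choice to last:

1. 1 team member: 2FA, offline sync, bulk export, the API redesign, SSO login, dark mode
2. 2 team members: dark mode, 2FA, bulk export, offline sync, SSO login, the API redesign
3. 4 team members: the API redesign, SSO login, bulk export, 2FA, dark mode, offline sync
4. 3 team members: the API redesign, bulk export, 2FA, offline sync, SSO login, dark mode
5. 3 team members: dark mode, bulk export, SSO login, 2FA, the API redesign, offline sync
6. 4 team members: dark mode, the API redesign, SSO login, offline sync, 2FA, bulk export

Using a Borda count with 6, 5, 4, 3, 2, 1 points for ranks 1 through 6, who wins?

the API redesign

the API redesign: 1·3 + 2·1 + 4·6 + 3·6 + 3·2 + 4·5 = 73
2FA: 1·6 + 2·5 + 4·3 + 3·4 + 3·3 + 4·2 = 57
dark mode: 1·1 + 2·6 + 4·2 + 3·1 + 3·6 + 4·6 = 66
bulk export: 1·4 + 2·4 + 4·4 + 3·5 + 3·5 + 4·1 = 62
SSO login: 1·2 + 2·2 + 4·5 + 3·2 + 3·4 + 4·4 = 60
offline sync: 1·5 + 2·3 + 4·1 + 3·3 + 3·1 + 4·3 = 39
the API redesign has the highest Borda score (73).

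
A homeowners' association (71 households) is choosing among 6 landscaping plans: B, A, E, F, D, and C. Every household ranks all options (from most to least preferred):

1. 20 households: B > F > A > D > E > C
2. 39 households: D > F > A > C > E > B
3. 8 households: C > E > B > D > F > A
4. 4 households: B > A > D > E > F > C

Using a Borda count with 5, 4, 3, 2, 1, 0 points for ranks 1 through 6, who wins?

D

B: 20·5 + 39·0 + 8·3 + 4·5 = 144
A: 20·3 + 39·3 + 8·0 + 4·4 = 193
E: 20·1 + 39·1 + 8·4 + 4·2 = 99
F: 20·4 + 39·4 + 8·1 + 4·1 = 248
D: 20·2 + 39·5 + 8·2 + 4·3 = 263
C: 20·0 + 39·2 + 8·5 + 4·0 = 118
D has the highest Borda score (263).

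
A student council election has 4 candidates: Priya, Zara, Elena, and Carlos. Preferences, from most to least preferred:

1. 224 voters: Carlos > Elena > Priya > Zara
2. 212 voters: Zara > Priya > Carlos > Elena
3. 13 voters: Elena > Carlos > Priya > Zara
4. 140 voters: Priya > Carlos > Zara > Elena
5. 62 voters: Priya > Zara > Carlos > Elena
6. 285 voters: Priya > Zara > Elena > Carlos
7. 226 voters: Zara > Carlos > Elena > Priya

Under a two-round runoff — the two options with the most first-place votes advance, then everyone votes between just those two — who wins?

Round 1 first-place votes: Priya 487, Zara 438, Elena 13, Carlos 224.
Priya and Zara advance.
Runoff: Priya is preferred to Zara by 724 voters; Zara by 438.
Priya wins the runoff.

Priya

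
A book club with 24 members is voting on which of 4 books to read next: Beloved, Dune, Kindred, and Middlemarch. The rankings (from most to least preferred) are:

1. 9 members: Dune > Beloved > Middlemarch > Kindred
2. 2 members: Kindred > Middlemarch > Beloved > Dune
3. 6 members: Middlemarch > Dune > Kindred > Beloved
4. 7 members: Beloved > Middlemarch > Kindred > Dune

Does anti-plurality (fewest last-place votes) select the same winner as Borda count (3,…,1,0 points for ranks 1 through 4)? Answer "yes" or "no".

yes

Anti-plurality — last-place votes: Beloved 6, Dune 9, Kindred 9, Middlemarch 0. Winner: Middlemarch.
Borda — scores: Beloved 41, Dune 39, Kindred 19, Middlemarch 45. Winner: Middlemarch.
The two methods agree.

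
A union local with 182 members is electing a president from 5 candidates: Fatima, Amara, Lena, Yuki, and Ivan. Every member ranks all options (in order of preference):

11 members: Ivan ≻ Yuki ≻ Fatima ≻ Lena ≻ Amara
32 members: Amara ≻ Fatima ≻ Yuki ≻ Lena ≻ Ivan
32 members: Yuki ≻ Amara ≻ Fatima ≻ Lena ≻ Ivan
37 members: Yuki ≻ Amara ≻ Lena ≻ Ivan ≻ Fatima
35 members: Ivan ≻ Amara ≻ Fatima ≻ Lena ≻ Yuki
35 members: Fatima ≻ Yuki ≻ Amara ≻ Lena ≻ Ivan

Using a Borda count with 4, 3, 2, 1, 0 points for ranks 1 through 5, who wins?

Fatima: 11·2 + 32·3 + 32·2 + 37·0 + 35·2 + 35·4 = 392
Amara: 11·0 + 32·4 + 32·3 + 37·3 + 35·3 + 35·2 = 510
Lena: 11·1 + 32·1 + 32·1 + 37·2 + 35·1 + 35·1 = 219
Yuki: 11·3 + 32·2 + 32·4 + 37·4 + 35·0 + 35·3 = 478
Ivan: 11·4 + 32·0 + 32·0 + 37·1 + 35·4 + 35·0 = 221
Amara has the highest Borda score (510).

Amara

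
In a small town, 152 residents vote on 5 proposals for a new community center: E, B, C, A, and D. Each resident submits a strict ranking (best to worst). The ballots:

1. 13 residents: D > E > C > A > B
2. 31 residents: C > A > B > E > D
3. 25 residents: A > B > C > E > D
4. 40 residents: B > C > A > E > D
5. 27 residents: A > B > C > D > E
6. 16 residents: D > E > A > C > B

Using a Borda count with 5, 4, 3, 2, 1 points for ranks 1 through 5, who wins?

E: 13·4 + 31·2 + 25·2 + 40·2 + 27·1 + 16·4 = 335
B: 13·1 + 31·3 + 25·4 + 40·5 + 27·4 + 16·1 = 530
C: 13·3 + 31·5 + 25·3 + 40·4 + 27·3 + 16·2 = 542
A: 13·2 + 31·4 + 25·5 + 40·3 + 27·5 + 16·3 = 578
D: 13·5 + 31·1 + 25·1 + 40·1 + 27·2 + 16·5 = 295
A has the highest Borda score (578).

A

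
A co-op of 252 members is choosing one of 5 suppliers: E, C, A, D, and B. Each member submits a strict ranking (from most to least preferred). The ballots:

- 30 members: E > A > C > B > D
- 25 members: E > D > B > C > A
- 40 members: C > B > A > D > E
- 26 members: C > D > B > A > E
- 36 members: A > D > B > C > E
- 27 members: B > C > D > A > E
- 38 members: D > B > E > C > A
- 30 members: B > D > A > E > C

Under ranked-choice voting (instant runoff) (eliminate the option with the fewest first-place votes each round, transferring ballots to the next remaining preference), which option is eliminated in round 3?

Round 1: E 55, C 66, A 36, D 38, B 57. Eliminate A.
Round 2: E 55, C 66, D 74, B 57. Eliminate E.
Round 3: C 96, D 99, B 57. Eliminate B.

B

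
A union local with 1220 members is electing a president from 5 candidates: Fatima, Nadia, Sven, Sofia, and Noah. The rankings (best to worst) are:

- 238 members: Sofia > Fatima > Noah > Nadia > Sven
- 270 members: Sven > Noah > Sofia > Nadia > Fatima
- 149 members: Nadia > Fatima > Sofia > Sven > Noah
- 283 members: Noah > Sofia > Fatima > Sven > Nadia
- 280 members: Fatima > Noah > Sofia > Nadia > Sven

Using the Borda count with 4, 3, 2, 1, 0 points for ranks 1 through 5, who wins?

Noah

Fatima: 238·3 + 270·0 + 149·3 + 283·2 + 280·4 = 2847
Nadia: 238·1 + 270·1 + 149·4 + 283·0 + 280·1 = 1384
Sven: 238·0 + 270·4 + 149·1 + 283·1 + 280·0 = 1512
Sofia: 238·4 + 270·2 + 149·2 + 283·3 + 280·2 = 3199
Noah: 238·2 + 270·3 + 149·0 + 283·4 + 280·3 = 3258
Noah has the highest Borda score (3258).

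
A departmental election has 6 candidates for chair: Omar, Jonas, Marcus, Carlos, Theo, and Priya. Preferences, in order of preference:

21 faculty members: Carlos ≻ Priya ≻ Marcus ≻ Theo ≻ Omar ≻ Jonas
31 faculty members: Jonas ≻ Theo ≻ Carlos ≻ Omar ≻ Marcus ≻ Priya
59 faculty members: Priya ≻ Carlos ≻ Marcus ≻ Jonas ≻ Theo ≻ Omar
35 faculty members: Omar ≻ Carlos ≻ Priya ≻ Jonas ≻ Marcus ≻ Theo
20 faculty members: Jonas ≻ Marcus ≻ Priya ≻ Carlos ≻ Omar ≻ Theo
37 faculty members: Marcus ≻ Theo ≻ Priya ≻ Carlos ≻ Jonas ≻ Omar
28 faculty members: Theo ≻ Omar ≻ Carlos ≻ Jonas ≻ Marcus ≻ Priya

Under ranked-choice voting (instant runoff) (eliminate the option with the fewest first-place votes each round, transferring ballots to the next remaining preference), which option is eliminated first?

Carlos

Round 1: Omar 35, Jonas 51, Marcus 37, Carlos 21, Theo 28, Priya 59. Eliminate Carlos.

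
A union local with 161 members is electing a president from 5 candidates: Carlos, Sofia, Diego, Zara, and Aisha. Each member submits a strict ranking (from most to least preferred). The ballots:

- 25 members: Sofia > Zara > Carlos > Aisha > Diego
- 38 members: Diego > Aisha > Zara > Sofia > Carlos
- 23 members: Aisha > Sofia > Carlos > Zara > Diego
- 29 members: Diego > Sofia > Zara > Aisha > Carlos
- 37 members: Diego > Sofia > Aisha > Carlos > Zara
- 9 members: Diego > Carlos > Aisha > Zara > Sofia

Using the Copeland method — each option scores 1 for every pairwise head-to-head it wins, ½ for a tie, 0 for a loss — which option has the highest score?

Carlos: loses to Sofia, Diego, Zara, and Aisha → score 0.
Sofia: beats Carlos, Zara, and Aisha; loses to Diego → score 3.
Diego: beats Carlos, Sofia, Zara, and Aisha → score 4.
Zara: beats Carlos; loses to Sofia, Diego, and Aisha → score 1.
Aisha: beats Carlos and Zara; loses to Sofia and Diego → score 2.
Diego has the best pairwise record.

Diego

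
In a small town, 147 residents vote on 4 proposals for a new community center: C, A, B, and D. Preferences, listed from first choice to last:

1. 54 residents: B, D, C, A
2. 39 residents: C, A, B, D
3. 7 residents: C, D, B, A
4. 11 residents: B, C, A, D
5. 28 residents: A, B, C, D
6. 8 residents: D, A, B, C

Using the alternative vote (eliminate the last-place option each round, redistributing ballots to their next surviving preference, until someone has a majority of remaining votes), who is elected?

Round 1: C 46, A 28, B 65, D 8. Eliminate D.
Round 2: C 46, A 36, B 65. Eliminate A.
Round 3: C 46, B 101. B has a majority.

B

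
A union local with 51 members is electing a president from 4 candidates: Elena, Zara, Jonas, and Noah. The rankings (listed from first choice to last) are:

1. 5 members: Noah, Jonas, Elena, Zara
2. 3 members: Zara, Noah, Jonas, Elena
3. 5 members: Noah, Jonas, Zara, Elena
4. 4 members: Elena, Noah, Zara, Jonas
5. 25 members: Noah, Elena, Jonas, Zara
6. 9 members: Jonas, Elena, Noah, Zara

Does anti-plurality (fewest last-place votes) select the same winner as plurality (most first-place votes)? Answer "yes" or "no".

yes

Anti-plurality — last-place votes: Elena 8, Zara 39, Jonas 4, Noah 0. Winner: Noah.
Plurality — first-place votes: Elena 4, Zara 3, Jonas 9, Noah 35. Winner: Noah.
The two methods agree.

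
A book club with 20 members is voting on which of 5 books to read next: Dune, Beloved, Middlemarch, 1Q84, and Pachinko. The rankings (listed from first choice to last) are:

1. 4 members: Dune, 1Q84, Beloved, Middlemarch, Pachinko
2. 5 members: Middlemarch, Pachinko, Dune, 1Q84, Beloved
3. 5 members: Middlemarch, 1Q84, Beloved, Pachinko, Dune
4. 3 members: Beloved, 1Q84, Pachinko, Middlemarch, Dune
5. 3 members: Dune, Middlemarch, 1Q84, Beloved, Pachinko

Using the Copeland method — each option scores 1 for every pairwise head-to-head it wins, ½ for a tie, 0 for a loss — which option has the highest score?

Dune: beats Beloved and 1Q84; loses to Middlemarch and Pachinko → score 2.
Beloved: beats Pachinko; loses to Dune, Middlemarch, and 1Q84 → score 1.
Middlemarch: beats Dune, Beloved, 1Q84, and Pachinko → score 4.
1Q84: beats Beloved and Pachinko; loses to Dune and Middlemarch → score 2.
Pachinko: beats Dune; loses to Beloved, Middlemarch, and 1Q84 → score 1.
Middlemarch has the best pairwise record.

Middlemarch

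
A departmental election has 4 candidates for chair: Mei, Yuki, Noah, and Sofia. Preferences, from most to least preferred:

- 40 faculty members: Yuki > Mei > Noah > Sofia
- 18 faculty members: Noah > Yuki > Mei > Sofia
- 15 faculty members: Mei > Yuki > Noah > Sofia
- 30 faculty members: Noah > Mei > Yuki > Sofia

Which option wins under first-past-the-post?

Noah

First-place votes: Mei 15, Yuki 40, Noah 48, Sofia 0.
Noah has the most first-place votes.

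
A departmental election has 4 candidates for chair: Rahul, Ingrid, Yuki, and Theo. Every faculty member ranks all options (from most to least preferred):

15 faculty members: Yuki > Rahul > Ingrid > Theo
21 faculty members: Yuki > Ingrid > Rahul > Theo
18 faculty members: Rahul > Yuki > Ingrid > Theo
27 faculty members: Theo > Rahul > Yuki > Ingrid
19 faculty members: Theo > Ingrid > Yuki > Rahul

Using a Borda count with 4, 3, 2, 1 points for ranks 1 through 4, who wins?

Yuki

Rahul: 15·3 + 21·2 + 18·4 + 27·3 + 19·1 = 259
Ingrid: 15·2 + 21·3 + 18·2 + 27·1 + 19·3 = 213
Yuki: 15·4 + 21·4 + 18·3 + 27·2 + 19·2 = 290
Theo: 15·1 + 21·1 + 18·1 + 27·4 + 19·4 = 238
Yuki has the highest Borda score (290).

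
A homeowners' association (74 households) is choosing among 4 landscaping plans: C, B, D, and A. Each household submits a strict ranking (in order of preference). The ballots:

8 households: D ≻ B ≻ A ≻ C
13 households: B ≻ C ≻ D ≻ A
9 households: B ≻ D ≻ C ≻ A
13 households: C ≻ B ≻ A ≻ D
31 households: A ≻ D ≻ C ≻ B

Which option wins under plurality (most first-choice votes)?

First-place votes: C 13, B 22, D 8, A 31.
A has the most first-place votes.

A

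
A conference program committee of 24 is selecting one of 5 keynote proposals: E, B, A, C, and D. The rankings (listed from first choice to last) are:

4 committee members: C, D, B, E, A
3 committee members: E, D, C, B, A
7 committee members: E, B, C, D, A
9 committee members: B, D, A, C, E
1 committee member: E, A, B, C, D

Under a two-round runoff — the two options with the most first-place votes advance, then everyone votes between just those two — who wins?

B

Round 1 first-place votes: E 11, B 9, A 0, C 4, D 0.
E and B advance.
Runoff: E is preferred to B by 11 voters; B by 13.
B wins the runoff.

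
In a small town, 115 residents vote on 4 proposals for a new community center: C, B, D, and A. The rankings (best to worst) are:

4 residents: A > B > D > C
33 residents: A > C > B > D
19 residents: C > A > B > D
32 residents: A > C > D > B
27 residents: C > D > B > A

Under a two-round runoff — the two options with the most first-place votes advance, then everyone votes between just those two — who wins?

Round 1 first-place votes: C 46, B 0, D 0, A 69.
A and C advance.
Runoff: A is preferred to C by 69 voters; C by 46.
A wins the runoff.

A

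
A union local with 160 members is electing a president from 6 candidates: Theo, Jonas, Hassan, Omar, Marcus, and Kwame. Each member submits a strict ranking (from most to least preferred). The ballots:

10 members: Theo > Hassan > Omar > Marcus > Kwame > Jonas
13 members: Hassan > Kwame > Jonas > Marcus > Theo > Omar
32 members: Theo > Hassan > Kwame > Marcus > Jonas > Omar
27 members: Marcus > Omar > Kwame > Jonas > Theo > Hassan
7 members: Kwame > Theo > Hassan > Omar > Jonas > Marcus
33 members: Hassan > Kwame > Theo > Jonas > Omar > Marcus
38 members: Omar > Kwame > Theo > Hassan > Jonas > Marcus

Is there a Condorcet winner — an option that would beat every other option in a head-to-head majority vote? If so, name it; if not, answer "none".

none

Checking pairwise contests:
Kwame beats Theo 118–42.
Theo beats Jonas 120–40.
Theo beats Hassan 114–46.
Theo beats Omar 95–65.
Theo beats Marcus 120–40.
Hassan beats Kwame 88–72.
Every option loses at least one head-to-head, so there is no Condorcet winner.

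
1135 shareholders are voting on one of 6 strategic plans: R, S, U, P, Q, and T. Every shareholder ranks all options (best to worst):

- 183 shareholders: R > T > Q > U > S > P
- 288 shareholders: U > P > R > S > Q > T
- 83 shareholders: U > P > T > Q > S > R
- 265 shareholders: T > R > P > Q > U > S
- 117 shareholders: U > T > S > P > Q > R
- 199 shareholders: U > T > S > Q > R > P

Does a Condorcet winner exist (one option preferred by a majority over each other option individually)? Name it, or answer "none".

U

U vs R: 687–448 for U.
U vs S: 1135–0 for U.
U vs P: 870–265 for U.
U vs Q: 687–448 for U.
U vs T: 687–448 for U.
U beats every other option head-to-head.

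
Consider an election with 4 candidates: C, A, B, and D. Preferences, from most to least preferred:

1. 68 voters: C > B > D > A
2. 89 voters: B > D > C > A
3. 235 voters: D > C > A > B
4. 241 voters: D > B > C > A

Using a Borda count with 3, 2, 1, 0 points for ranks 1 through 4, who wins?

D

C: 68·3 + 89·1 + 235·2 + 241·1 = 1004
A: 68·0 + 89·0 + 235·1 + 241·0 = 235
B: 68·2 + 89·3 + 235·0 + 241·2 = 885
D: 68·1 + 89·2 + 235·3 + 241·3 = 1674
D has the highest Borda score (1674).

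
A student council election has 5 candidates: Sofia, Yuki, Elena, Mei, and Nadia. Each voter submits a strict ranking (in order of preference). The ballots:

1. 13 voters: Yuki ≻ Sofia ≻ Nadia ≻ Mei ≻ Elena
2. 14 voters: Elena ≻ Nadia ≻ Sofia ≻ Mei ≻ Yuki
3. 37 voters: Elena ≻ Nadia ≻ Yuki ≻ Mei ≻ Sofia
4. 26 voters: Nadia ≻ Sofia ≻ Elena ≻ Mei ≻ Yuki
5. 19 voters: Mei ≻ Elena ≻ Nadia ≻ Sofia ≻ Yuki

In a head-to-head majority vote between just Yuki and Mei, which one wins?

Voters preferring Yuki to Mei: 50; preferring Mei to Yuki: 59.
Mei wins the head-to-head.

Mei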